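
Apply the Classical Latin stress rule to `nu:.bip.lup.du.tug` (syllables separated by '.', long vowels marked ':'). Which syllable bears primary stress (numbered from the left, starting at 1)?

Classical Latin: stress the penult if heavy (long vowel or closed), else the antepenult.
Weights: 3 lup H, 4 du L, 5 tug H.
The penult (syllable 4, du) is light, so stress falls on the antepenult (syllable 3, lup).
Stress on syllable 3: nu:.bip.ˈlup.du.tug.

3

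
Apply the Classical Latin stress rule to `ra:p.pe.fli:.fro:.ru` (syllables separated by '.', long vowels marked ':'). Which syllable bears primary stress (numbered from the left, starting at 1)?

4

Classical Latin: stress the penult if heavy (long vowel or closed), else the antepenult.
Weights: 3 fli: H, 4 fro: H, 5 ru L.
The penult (syllable 4, fro:) is heavy, so it takes stress.
Stress on syllable 4: ra:p.pe.fli:.ˈfro:.ru.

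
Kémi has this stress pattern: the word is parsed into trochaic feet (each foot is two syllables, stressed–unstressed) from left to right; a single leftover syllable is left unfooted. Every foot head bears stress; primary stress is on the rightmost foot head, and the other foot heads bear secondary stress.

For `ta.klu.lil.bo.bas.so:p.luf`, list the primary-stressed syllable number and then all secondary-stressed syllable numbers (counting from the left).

Parse left to right into trochaic (ˈσσ) feet: (ˈta.klu) (ˈlil.bo) (ˈbas.so:p) luf. Syllable 7 is left unfooted.
Foot heads (stressed positions): 1, 3, 5.
End Rule Rightmost: primary stress on the rightmost head = syllable 5.
Secondary stress on 1, 3: ˌta.klu.ˌlil.bo.ˈbas.so:p.luf.

primary 5, secondary 1, 3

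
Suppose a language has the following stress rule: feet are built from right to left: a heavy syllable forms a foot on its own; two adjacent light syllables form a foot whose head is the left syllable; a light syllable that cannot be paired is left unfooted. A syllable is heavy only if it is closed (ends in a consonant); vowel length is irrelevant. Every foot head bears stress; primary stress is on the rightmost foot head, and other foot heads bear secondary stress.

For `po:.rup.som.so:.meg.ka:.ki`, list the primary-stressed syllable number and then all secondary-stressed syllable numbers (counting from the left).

Weights: 1 po: L, 2 rup H, 3 som H, 4 so: L, 5 meg H, 6 ka: L, 7 ki L.
Parse right to left (heavy = foot alone; LL = one foot; stranded L unfooted): po: (ˈrup) (ˈsom) so: (ˈmeg) (ˈka:.ki).
Foot heads: 2, 3, 5, 6.
Primary stress on the rightmost head = syllable 6.
Secondary stress on 2, 3, 5: po:.ˌrup.ˌsom.so:.ˌmeg.ˈka:.ki.

primary 6, secondary 2, 3, 5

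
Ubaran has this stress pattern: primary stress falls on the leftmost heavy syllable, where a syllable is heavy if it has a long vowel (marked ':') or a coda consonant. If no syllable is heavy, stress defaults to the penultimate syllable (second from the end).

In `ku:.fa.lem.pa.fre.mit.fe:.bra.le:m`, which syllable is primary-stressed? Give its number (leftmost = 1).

1

Weights: 1 ku: H, 2 fa L, 3 lem H, 4 pa L, 5 fre L, 6 mit H, 7 fe: H, 8 bra L, 9 le:m H.
Heavy syllables in the domain: 1, 3, 6, 7, 9. The leftmost is syllable 1 (ku:).
Primary stress: syllable 1 → ˈku:.fa.lem.pa.fre.mit.fe:.bra.le:m.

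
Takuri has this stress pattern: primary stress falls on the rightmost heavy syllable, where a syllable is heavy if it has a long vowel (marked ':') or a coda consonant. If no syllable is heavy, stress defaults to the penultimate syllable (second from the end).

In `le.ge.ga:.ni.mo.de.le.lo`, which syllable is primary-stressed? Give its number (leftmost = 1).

Weights: 1 le L, 2 ge L, 3 ga: H, 4 ni L, 5 mo L, 6 de L, 7 le L, 8 lo L.
Heavy syllables in the domain: 3. The rightmost is syllable 3 (ga:).
Primary stress: syllable 3 → le.ge.ˈga:.ni.mo.de.le.lo.

3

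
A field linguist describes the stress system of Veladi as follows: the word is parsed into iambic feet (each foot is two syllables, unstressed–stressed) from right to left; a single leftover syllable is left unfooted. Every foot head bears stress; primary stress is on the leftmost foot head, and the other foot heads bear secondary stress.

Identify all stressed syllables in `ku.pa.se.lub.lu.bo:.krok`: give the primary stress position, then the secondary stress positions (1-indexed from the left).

Parse right to left into iambic (σˈσ) feet: ku (pa.ˈse) (lub.ˈlu) (bo:.ˈkrok). Syllable 1 is left unfooted.
Foot heads (stressed positions): 3, 5, 7.
End Rule Leftmost: primary stress on the leftmost head = syllable 3.
Secondary stress on 5, 7: ku.pa.ˈse.lub.ˌlu.bo:.ˌkrok.

primary 3, secondary 5, 7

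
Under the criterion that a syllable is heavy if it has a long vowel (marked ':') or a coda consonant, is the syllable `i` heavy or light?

light

`i`: short vowel, open (no coda). Short vowel, open → light.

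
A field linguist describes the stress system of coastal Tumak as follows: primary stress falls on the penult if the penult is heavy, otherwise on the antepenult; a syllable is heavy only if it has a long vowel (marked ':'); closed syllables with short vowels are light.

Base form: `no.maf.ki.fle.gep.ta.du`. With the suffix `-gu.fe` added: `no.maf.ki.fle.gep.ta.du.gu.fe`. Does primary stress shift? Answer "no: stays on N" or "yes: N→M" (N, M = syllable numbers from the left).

Base `no.maf.ki.fle.gep.ta.du` (7 syllables):
  Weights: 5 gep L, 6 ta L, 7 du L.
  The penult (syllable 6, ta) is light, so stress falls on the antepenult (syllable 5, gep).
  → primary stress on syllable 5.
Suffixed `no.maf.ki.fle.gep.ta.du.gu.fe` (9 syllables):
  Weights: 7 du L, 8 gu L, 9 fe L.
  The penult (syllable 8, gu) is light, so stress falls on the antepenult (syllable 7, du).
  → primary stress on syllable 7.

yes: 5→7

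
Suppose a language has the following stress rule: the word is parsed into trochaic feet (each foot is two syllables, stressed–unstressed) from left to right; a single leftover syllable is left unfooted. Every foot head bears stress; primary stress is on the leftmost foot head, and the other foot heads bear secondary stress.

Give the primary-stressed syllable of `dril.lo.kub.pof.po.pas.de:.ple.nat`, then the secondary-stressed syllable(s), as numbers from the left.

primary 1, secondary 3, 5, 7

Parse left to right into trochaic (ˈσσ) feet: (ˈdril.lo) (ˈkub.pof) (ˈpo.pas) (ˈde:.ple) nat. Syllable 9 is left unfooted.
Foot heads (stressed positions): 1, 3, 5, 7.
End Rule Leftmost: primary stress on the leftmost head = syllable 1.
Secondary stress on 3, 5, 7: ˈdril.lo.ˌkub.pof.ˌpo.pas.ˌde:.ple.nat.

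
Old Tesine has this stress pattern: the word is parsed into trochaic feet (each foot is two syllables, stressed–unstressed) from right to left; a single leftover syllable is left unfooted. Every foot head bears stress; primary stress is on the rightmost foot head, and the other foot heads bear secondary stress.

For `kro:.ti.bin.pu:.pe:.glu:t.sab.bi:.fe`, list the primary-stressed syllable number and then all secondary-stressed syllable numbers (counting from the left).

Parse right to left into trochaic (ˈσσ) feet: kro: (ˈti.bin) (ˈpu:.pe:) (ˈglu:t.sab) (ˈbi:.fe). Syllable 1 is left unfooted.
Foot heads (stressed positions): 2, 4, 6, 8.
End Rule Rightmost: primary stress on the rightmost head = syllable 8.
Secondary stress on 2, 4, 6: kro:.ˌti.bin.ˌpu:.pe:.ˌglu:t.sab.ˈbi:.fe.

primary 8, secondary 2, 4, 6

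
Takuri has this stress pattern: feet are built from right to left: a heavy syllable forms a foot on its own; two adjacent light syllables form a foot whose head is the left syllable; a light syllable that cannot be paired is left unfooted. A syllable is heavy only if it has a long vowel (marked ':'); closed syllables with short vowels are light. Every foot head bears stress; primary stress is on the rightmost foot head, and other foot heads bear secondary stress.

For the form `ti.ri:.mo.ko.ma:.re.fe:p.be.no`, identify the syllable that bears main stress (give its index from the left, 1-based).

8

Weights: 1 ti L, 2 ri: H, 3 mo L, 4 ko L, 5 ma: H, 6 re L, 7 fe:p H, 8 be L, 9 no L.
Parse right to left (heavy = foot alone; LL = one foot; stranded L unfooted): ti (ˈri:) (ˈmo.ko) (ˈma:) re (ˈfe:p) (ˈbe.no).
Foot heads: 2, 3, 5, 7, 8.
Primary stress on the rightmost head = syllable 8.
Primary stress: syllable 8 → ti.ri:.mo.ko.ma:.re.fe:p.ˈbe.no.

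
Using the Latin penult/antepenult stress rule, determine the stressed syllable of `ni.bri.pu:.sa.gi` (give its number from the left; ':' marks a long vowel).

Classical Latin: stress the penult if heavy (long vowel or closed), else the antepenult.
Weights: 3 pu: H, 4 sa L, 5 gi L.
The penult (syllable 4, sa) is light, so stress falls on the antepenult (syllable 3, pu:).
Stress on syllable 3: ni.bri.ˈpu:.sa.gi.

3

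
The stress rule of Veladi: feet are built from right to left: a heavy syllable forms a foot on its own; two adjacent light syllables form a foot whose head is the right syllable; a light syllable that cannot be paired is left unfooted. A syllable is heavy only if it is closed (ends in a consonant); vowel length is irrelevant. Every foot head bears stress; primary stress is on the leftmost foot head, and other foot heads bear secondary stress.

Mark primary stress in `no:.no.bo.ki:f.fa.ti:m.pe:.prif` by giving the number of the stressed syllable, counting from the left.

3

Weights: 1 no: L, 2 no L, 3 bo L, 4 ki:f H, 5 fa L, 6 ti:m H, 7 pe: L, 8 prif H.
Parse right to left (heavy = foot alone; LL = one foot; stranded L unfooted): no: (no.ˈbo) (ˈki:f) fa (ˈti:m) pe: (ˈprif).
Foot heads: 3, 4, 6, 8.
Primary stress on the leftmost head = syllable 3.
Primary stress: syllable 3 → no:.no.ˈbo.ki:f.fa.ti:m.pe:.prif.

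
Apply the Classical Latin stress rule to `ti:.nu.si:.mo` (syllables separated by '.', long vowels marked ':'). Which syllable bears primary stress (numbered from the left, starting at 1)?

Classical Latin: stress the penult if heavy (long vowel or closed), else the antepenult.
Weights: 2 nu L, 3 si: H, 4 mo L.
The penult (syllable 3, si:) is heavy, so it takes stress.
Stress on syllable 3: ti:.nu.ˈsi:.mo.

3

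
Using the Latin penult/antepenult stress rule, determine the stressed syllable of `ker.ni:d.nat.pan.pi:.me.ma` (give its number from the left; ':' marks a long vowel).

5

Classical Latin: stress the penult if heavy (long vowel or closed), else the antepenult.
Weights: 5 pi: H, 6 me L, 7 ma L.
The penult (syllable 6, me) is light, so stress falls on the antepenult (syllable 5, pi:).
Stress on syllable 5: ker.ni:d.nat.pan.ˈpi:.me.ma.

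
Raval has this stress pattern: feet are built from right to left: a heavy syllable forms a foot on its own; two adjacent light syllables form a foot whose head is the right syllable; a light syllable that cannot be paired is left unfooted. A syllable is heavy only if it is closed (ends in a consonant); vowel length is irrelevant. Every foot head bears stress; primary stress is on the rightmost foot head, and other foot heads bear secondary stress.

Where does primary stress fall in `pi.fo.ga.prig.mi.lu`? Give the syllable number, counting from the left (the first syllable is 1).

6

Weights: 1 pi L, 2 fo L, 3 ga L, 4 prig H, 5 mi L, 6 lu L.
Parse right to left (heavy = foot alone; LL = one foot; stranded L unfooted): pi (fo.ˈga) (ˈprig) (mi.ˈlu).
Foot heads: 3, 4, 6.
Primary stress on the rightmost head = syllable 6.
Primary stress: syllable 6 → pi.fo.ga.prig.mi.ˈlu.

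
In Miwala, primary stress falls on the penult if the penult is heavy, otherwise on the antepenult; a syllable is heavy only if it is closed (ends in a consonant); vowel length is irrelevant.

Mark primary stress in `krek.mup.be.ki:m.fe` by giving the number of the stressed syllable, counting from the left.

4

Weights: 3 be L, 4 ki:m H, 5 fe L.
The penult (syllable 4, ki:m) is heavy, so it takes stress.
Primary stress: syllable 4 → krek.mup.be.ˈki:m.fe.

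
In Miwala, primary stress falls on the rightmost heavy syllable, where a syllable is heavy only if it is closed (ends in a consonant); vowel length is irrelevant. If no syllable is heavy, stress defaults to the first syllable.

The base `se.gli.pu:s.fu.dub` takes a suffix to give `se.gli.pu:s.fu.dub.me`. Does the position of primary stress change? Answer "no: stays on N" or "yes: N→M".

Base `se.gli.pu:s.fu.dub` (5 syllables):
  Weights: 1 se L, 2 gli L, 3 pu:s H, 4 fu L, 5 dub H.
  Heavy syllables in the domain: 3, 5. The rightmost is syllable 5 (dub).
  → primary stress on syllable 5.
Suffixed `se.gli.pu:s.fu.dub.me` (6 syllables):
  Weights: 1 se L, 2 gli L, 3 pu:s H, 4 fu L, 5 dub H, 6 me L.
  Heavy syllables in the domain: 3, 5. The rightmost is syllable 5 (dub).
  → primary stress on syllable 5.

no: stays on 5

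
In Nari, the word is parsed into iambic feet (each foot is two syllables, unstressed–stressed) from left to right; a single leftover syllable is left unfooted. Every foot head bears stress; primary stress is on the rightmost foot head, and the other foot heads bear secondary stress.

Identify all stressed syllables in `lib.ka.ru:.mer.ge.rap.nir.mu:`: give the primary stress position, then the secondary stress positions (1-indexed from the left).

primary 8, secondary 2, 4, 6

Parse left to right into iambic (σˈσ) feet: (lib.ˈka) (ru:.ˈmer) (ge.ˈrap) (nir.ˈmu:).
Foot heads (stressed positions): 2, 4, 6, 8.
End Rule Rightmost: primary stress on the rightmost head = syllable 8.
Secondary stress on 2, 4, 6: lib.ˌka.ru:.ˌmer.ge.ˌrap.nir.ˈmu:.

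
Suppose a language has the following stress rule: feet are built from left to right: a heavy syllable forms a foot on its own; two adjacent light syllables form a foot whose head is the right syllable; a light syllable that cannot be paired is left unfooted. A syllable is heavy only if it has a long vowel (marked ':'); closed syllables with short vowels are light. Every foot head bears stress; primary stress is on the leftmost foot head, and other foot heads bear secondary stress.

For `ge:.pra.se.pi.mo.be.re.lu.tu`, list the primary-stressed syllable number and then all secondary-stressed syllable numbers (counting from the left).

primary 1, secondary 3, 5, 7, 9

Weights: 1 ge: H, 2 pra L, 3 se L, 4 pi L, 5 mo L, 6 be L, 7 re L, 8 lu L, 9 tu L.
Parse left to right (heavy = foot alone; LL = one foot; stranded L unfooted): (ˈge:) (pra.ˈse) (pi.ˈmo) (be.ˈre) (lu.ˈtu).
Foot heads: 1, 3, 5, 7, 9.
Primary stress on the leftmost head = syllable 1.
Secondary stress on 3, 5, 7, 9: ˈge:.pra.ˌse.pi.ˌmo.be.ˌre.lu.ˌtu.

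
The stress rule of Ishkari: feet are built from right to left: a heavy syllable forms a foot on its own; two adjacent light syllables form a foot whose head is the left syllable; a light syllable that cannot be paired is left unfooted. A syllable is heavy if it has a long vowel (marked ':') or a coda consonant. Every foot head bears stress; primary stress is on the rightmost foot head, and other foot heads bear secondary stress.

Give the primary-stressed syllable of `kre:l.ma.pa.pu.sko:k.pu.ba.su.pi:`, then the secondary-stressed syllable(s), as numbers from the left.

primary 9, secondary 1, 3, 5, 7

Weights: 1 kre:l H, 2 ma L, 3 pa L, 4 pu L, 5 sko:k H, 6 pu L, 7 ba L, 8 su L, 9 pi: H.
Parse right to left (heavy = foot alone; LL = one foot; stranded L unfooted): (ˈkre:l) ma (ˈpa.pu) (ˈsko:k) pu (ˈba.su) (ˈpi:).
Foot heads: 1, 3, 5, 7, 9.
Primary stress on the rightmost head = syllable 9.
Secondary stress on 1, 3, 5, 7: ˌkre:l.ma.ˌpa.pu.ˌsko:k.pu.ˌba.su.ˈpi:.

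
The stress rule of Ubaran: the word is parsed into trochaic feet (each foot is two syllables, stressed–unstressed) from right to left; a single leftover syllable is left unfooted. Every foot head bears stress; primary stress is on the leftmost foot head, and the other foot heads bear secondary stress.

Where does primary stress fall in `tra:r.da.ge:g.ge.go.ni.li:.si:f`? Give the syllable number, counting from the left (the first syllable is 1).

1

Parse right to left into trochaic (ˈσσ) feet: (ˈtra:r.da) (ˈge:g.ge) (ˈgo.ni) (ˈli:.si:f).
Foot heads (stressed positions): 1, 3, 5, 7.
End Rule Leftmost: primary stress on the leftmost head = syllable 1.
Primary stress: syllable 1 → ˈtra:r.da.ge:g.ge.go.ni.li:.si:f.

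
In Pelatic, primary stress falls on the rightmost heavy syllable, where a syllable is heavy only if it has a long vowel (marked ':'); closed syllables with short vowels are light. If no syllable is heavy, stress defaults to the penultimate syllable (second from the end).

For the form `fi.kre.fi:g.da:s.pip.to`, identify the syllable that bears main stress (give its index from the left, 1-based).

4

Weights: 1 fi L, 2 kre L, 3 fi:g H, 4 da:s H, 5 pip L, 6 to L.
Heavy syllables in the domain: 3, 4. The rightmost is syllable 4 (da:s).
Primary stress: syllable 4 → fi.kre.fi:g.ˈda:s.pip.to.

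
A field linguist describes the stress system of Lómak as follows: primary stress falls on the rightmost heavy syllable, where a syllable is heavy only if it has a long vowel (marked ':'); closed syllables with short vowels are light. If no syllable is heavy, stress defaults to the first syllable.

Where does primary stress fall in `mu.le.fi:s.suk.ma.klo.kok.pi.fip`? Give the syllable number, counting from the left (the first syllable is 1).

Weights: 1 mu L, 2 le L, 3 fi:s H, 4 suk L, 5 ma L, 6 klo L, 7 kok L, 8 pi L, 9 fip L.
Heavy syllables in the domain: 3. The rightmost is syllable 3 (fi:s).
Primary stress: syllable 3 → mu.le.ˈfi:s.suk.ma.klo.kok.pi.fip.

3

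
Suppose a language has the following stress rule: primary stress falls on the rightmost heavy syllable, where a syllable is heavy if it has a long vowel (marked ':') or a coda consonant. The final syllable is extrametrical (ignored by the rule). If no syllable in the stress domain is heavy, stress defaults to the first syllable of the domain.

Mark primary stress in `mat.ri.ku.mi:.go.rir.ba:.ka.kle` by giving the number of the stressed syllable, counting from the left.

7

The final syllable (9, kle) is extrametrical; the stress domain is syllables 1–8.
Weights: 1 mat H, 2 ri L, 3 ku L, 4 mi: H, 5 go L, 6 rir H, 7 ba: H, 8 ka L.
Heavy syllables in the domain: 1, 4, 6, 7. The rightmost is syllable 7 (ba:).
Primary stress: syllable 7 → mat.ri.ku.mi:.go.rir.ˈba:.ka.kle.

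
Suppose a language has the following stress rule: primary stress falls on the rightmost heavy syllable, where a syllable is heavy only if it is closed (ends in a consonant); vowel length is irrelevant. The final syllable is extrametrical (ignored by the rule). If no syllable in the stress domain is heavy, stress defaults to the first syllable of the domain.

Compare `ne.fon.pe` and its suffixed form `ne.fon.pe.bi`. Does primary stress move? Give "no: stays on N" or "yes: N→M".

no: stays on 2

Base `ne.fon.pe` (3 syllables):
  The final syllable (3, pe) is extrametrical; the stress domain is syllables 1–2.
  Weights: 1 ne L, 2 fon H.
  Heavy syllables in the domain: 2. The rightmost is syllable 2 (fon).
  → primary stress on syllable 2.
Suffixed `ne.fon.pe.bi` (4 syllables):
  The final syllable (4, bi) is extrametrical; the stress domain is syllables 1–3.
  Weights: 1 ne L, 2 fon H, 3 pe L.
  Heavy syllables in the domain: 2. The rightmost is syllable 2 (fon).
  → primary stress on syllable 2.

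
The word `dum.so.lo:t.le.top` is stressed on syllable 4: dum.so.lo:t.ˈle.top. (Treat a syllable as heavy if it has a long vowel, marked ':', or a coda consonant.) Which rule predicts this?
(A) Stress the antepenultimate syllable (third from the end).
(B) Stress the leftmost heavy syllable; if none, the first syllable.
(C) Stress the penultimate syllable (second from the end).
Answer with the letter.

C

Rule A → syllable 3 (observed: 4).
Rule B → syllable 1 (observed: 4).
Rule C → syllable 4 ✓.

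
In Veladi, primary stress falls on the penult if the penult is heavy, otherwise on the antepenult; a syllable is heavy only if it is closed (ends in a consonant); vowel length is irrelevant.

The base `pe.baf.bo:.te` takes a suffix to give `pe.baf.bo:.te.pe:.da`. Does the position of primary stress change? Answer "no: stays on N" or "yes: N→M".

yes: 2→4

Base `pe.baf.bo:.te` (4 syllables):
  Weights: 2 baf H, 3 bo: L, 4 te L.
  The penult (syllable 3, bo:) is light, so stress falls on the antepenult (syllable 2, baf).
  → primary stress on syllable 2.
Suffixed `pe.baf.bo:.te.pe:.da` (6 syllables):
  Weights: 4 te L, 5 pe: L, 6 da L.
  The penult (syllable 5, pe:) is light, so stress falls on the antepenult (syllable 4, te).
  → primary stress on syllable 4.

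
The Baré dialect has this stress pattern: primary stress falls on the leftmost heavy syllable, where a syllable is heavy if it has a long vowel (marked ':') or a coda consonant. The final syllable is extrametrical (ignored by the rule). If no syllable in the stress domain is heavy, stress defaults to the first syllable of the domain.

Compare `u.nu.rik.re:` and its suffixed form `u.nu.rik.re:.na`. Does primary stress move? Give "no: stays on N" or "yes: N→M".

Base `u.nu.rik.re:` (4 syllables):
  The final syllable (4, re:) is extrametrical; the stress domain is syllables 1–3.
  Weights: 1 u L, 2 nu L, 3 rik H.
  Heavy syllables in the domain: 3. The leftmost is syllable 3 (rik).
  → primary stress on syllable 3.
Suffixed `u.nu.rik.re:.na` (5 syllables):
  The final syllable (5, na) is extrametrical; the stress domain is syllables 1–4.
  Weights: 1 u L, 2 nu L, 3 rik H, 4 re: H.
  Heavy syllables in the domain: 3, 4. The leftmost is syllable 3 (rik).
  → primary stress on syllable 3.

no: stays on 3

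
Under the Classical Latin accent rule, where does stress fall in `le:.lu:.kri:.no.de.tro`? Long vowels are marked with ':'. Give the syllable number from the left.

Classical Latin: stress the penult if heavy (long vowel or closed), else the antepenult.
Weights: 4 no L, 5 de L, 6 tro L.
The penult (syllable 5, de) is light, so stress falls on the antepenult (syllable 4, no).
Stress on syllable 4: le:.lu:.kri:.ˈno.de.tro.

4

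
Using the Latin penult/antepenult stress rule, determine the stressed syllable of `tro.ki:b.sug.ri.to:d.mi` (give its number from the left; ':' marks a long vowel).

Classical Latin: stress the penult if heavy (long vowel or closed), else the antepenult.
Weights: 4 ri L, 5 to:d H, 6 mi L.
The penult (syllable 5, to:d) is heavy, so it takes stress.
Stress on syllable 5: tro.ki:b.sug.ri.ˈto:d.mi.

5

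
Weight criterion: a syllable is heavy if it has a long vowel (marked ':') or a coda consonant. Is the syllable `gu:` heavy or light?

heavy

`gu:`: long vowel, open (no coda). Long vowel → heavy.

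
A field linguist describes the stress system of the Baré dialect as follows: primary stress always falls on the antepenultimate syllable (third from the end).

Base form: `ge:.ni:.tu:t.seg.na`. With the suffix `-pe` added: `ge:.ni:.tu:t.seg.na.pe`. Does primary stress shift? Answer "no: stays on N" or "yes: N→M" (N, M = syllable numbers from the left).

Base `ge:.ni:.tu:t.seg.na` (5 syllables):
  The word has 5 syllables; the antepenultimate syllable (third from the end) is syllable 3 (tu:t).
  → primary stress on syllable 3.
Suffixed `ge:.ni:.tu:t.seg.na.pe` (6 syllables):
  The word has 6 syllables; the antepenultimate syllable (third from the end) is syllable 4 (seg).
  → primary stress on syllable 4.

yes: 3→4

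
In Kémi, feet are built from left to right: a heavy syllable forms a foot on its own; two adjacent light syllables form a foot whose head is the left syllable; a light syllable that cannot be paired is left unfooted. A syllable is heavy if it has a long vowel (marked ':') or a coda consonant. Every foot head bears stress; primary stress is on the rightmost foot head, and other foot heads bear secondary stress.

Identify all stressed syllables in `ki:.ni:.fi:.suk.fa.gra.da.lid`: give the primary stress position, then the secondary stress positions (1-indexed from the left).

Weights: 1 ki: H, 2 ni: H, 3 fi: H, 4 suk H, 5 fa L, 6 gra L, 7 da L, 8 lid H.
Parse left to right (heavy = foot alone; LL = one foot; stranded L unfooted): (ˈki:) (ˈni:) (ˈfi:) (ˈsuk) (ˈfa.gra) da (ˈlid).
Foot heads: 1, 2, 3, 4, 5, 8.
Primary stress on the rightmost head = syllable 8.
Secondary stress on 1, 2, 3, 4, 5: ˌki:.ˌni:.ˌfi:.ˌsuk.ˌfa.gra.da.ˈlid.

primary 8, secondary 1, 2, 3, 4, 5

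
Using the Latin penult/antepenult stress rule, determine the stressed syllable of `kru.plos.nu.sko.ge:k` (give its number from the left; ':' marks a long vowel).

3

Classical Latin: stress the penult if heavy (long vowel or closed), else the antepenult.
Weights: 3 nu L, 4 sko L, 5 ge:k H.
The penult (syllable 4, sko) is light, so stress falls on the antepenult (syllable 3, nu).
Stress on syllable 3: kru.plos.ˈnu.sko.ge:k.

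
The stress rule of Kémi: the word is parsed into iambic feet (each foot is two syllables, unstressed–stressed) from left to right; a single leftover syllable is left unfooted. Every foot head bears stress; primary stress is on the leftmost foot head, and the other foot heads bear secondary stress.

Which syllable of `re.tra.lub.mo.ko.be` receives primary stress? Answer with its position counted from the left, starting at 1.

Parse left to right into iambic (σˈσ) feet: (re.ˈtra) (lub.ˈmo) (ko.ˈbe).
Foot heads (stressed positions): 2, 4, 6.
End Rule Leftmost: primary stress on the leftmost head = syllable 2.
Primary stress: syllable 2 → re.ˈtra.lub.mo.ko.be.

2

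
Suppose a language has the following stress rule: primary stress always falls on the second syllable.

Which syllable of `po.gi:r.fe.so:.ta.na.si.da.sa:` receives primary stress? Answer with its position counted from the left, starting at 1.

2

The word has 9 syllables; the second syllable is syllable 2 (gi:r).
Primary stress: syllable 2 → po.ˈgi:r.fe.so:.ta.na.si.da.sa:.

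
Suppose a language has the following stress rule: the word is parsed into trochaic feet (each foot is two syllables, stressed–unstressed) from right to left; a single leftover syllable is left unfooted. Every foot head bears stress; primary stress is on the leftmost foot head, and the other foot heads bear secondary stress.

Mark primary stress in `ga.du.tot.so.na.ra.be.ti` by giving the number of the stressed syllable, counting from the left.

1

Parse right to left into trochaic (ˈσσ) feet: (ˈga.du) (ˈtot.so) (ˈna.ra) (ˈbe.ti).
Foot heads (stressed positions): 1, 3, 5, 7.
End Rule Leftmost: primary stress on the leftmost head = syllable 1.
Primary stress: syllable 1 → ˈga.du.tot.so.na.ra.be.ti.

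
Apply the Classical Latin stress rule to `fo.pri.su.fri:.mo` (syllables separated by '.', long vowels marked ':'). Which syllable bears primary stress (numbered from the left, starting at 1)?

Classical Latin: stress the penult if heavy (long vowel or closed), else the antepenult.
Weights: 3 su L, 4 fri: H, 5 mo L.
The penult (syllable 4, fri:) is heavy, so it takes stress.
Stress on syllable 4: fo.pri.su.ˈfri:.mo.

4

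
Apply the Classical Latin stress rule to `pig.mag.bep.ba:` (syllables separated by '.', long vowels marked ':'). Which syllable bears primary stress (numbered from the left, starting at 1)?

Classical Latin: stress the penult if heavy (long vowel or closed), else the antepenult.
Weights: 2 mag H, 3 bep H, 4 ba: H.
The penult (syllable 3, bep) is heavy, so it takes stress.
Stress on syllable 3: pig.mag.ˈbep.ba:.

3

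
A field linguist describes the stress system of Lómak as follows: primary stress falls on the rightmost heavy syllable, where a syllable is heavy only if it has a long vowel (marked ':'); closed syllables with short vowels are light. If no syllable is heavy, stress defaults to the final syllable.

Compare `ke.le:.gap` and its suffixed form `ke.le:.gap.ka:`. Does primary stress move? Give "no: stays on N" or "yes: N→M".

Base `ke.le:.gap` (3 syllables):
  Weights: 1 ke L, 2 le: H, 3 gap L.
  Heavy syllables in the domain: 2. The rightmost is syllable 2 (le:).
  → primary stress on syllable 2.
Suffixed `ke.le:.gap.ka:` (4 syllables):
  Weights: 1 ke L, 2 le: H, 3 gap L, 4 ka: H.
  Heavy syllables in the domain: 2, 4. The rightmost is syllable 4 (ka:).
  → primary stress on syllable 4.

yes: 2→4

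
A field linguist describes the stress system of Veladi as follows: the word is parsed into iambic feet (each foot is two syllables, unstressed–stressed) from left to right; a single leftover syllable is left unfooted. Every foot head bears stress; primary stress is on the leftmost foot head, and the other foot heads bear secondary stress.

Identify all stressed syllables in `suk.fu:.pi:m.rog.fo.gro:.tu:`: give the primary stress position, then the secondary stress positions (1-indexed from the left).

Parse left to right into iambic (σˈσ) feet: (suk.ˈfu:) (pi:m.ˈrog) (fo.ˈgro:) tu:. Syllable 7 is left unfooted.
Foot heads (stressed positions): 2, 4, 6.
End Rule Leftmost: primary stress on the leftmost head = syllable 2.
Secondary stress on 4, 6: suk.ˈfu:.pi:m.ˌrog.fo.ˌgro:.tu:.

primary 2, secondary 4, 6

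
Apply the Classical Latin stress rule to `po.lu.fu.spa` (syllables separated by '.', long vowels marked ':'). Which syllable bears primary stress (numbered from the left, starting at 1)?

2

Classical Latin: stress the penult if heavy (long vowel or closed), else the antepenult.
Weights: 2 lu L, 3 fu L, 4 spa L.
The penult (syllable 3, fu) is light, so stress falls on the antepenult (syllable 2, lu).
Stress on syllable 2: po.ˈlu.fu.spa.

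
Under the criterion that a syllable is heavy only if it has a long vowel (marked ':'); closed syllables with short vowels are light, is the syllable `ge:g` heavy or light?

heavy

`ge:g`: long vowel, closed (coda /g/). Long vowel → heavy.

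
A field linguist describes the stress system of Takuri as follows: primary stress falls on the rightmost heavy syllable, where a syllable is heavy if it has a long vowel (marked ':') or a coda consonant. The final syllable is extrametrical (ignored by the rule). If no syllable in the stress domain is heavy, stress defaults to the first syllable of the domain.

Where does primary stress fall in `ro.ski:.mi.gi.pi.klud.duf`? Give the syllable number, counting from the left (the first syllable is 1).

The final syllable (7, duf) is extrametrical; the stress domain is syllables 1–6.
Weights: 1 ro L, 2 ski: H, 3 mi L, 4 gi L, 5 pi L, 6 klud H.
Heavy syllables in the domain: 2, 6. The rightmost is syllable 6 (klud).
Primary stress: syllable 6 → ro.ski:.mi.gi.pi.ˈklud.duf.

6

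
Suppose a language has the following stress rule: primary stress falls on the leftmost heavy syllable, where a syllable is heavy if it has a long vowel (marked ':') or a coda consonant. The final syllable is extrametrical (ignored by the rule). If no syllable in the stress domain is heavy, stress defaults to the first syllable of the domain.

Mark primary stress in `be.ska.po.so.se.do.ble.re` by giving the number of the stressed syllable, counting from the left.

1

The final syllable (8, re) is extrametrical; the stress domain is syllables 1–7.
Weights: 1 be L, 2 ska L, 3 po L, 4 so L, 5 se L, 6 do L, 7 ble L.
No heavy syllable in the domain; default to the first syllable of the domain = syllable 1.
Primary stress: syllable 1 → ˈbe.ska.po.so.se.do.ble.re.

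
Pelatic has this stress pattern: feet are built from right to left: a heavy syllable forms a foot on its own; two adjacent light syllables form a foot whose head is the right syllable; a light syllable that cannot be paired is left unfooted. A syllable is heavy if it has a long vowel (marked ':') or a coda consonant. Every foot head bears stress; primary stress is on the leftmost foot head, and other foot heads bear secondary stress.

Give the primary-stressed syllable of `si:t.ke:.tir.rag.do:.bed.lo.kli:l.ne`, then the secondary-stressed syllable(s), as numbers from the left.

Weights: 1 si:t H, 2 ke: H, 3 tir H, 4 rag H, 5 do: H, 6 bed H, 7 lo L, 8 kli:l H, 9 ne L.
Parse right to left (heavy = foot alone; LL = one foot; stranded L unfooted): (ˈsi:t) (ˈke:) (ˈtir) (ˈrag) (ˈdo:) (ˈbed) lo (ˈkli:l) ne.
Foot heads: 1, 2, 3, 4, 5, 6, 8.
Primary stress on the leftmost head = syllable 1.
Secondary stress on 2, 3, 4, 5, 6, 8: ˈsi:t.ˌke:.ˌtir.ˌrag.ˌdo:.ˌbed.lo.ˌkli:l.ne.

primary 1, secondary 2, 3, 4, 5, 6, 8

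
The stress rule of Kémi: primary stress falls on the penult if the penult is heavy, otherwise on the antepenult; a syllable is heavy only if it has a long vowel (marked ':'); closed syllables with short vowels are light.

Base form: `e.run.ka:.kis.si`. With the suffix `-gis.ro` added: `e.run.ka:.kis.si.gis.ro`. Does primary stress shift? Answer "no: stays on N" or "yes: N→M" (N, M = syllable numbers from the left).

Base `e.run.ka:.kis.si` (5 syllables):
  Weights: 3 ka: H, 4 kis L, 5 si L.
  The penult (syllable 4, kis) is light, so stress falls on the antepenult (syllable 3, ka:).
  → primary stress on syllable 3.
Suffixed `e.run.ka:.kis.si.gis.ro` (7 syllables):
  Weights: 5 si L, 6 gis L, 7 ro L.
  The penult (syllable 6, gis) is light, so stress falls on the antepenult (syllable 5, si).
  → primary stress on syllable 5.

yes: 3→5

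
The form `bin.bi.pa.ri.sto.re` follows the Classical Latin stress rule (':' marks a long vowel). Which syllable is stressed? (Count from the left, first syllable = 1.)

Classical Latin: stress the penult if heavy (long vowel or closed), else the antepenult.
Weights: 4 ri L, 5 sto L, 6 re L.
The penult (syllable 5, sto) is light, so stress falls on the antepenult (syllable 4, ri).
Stress on syllable 4: bin.bi.pa.ˈri.sto.re.

4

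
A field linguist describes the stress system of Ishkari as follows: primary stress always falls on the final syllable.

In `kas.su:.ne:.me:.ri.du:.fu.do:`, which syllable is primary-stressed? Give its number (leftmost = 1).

8

The word has 8 syllables; the final syllable is syllable 8 (do:).
Primary stress: syllable 8 → kas.su:.ne:.me:.ri.du:.fu.ˈdo:.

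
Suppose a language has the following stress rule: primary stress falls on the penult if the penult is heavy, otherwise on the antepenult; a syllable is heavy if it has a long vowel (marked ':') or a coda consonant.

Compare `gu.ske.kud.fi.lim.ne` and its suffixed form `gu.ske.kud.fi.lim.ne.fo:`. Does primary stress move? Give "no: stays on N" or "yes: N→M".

no: stays on 5

Base `gu.ske.kud.fi.lim.ne` (6 syllables):
  Weights: 4 fi L, 5 lim H, 6 ne L.
  The penult (syllable 5, lim) is heavy, so it takes stress.
  → primary stress on syllable 5.
Suffixed `gu.ske.kud.fi.lim.ne.fo:` (7 syllables):
  Weights: 5 lim H, 6 ne L, 7 fo: H.
  The penult (syllable 6, ne) is light, so stress falls on the antepenult (syllable 5, lim).
  → primary stress on syllable 5.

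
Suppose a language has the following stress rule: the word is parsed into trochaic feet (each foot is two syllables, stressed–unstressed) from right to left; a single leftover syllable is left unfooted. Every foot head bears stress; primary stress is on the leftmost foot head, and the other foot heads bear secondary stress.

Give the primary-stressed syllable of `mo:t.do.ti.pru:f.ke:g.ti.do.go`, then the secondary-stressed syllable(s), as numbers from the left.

primary 1, secondary 3, 5, 7

Parse right to left into trochaic (ˈσσ) feet: (ˈmo:t.do) (ˈti.pru:f) (ˈke:g.ti) (ˈdo.go).
Foot heads (stressed positions): 1, 3, 5, 7.
End Rule Leftmost: primary stress on the leftmost head = syllable 1.
Secondary stress on 3, 5, 7: ˈmo:t.do.ˌti.pru:f.ˌke:g.ti.ˌdo.go.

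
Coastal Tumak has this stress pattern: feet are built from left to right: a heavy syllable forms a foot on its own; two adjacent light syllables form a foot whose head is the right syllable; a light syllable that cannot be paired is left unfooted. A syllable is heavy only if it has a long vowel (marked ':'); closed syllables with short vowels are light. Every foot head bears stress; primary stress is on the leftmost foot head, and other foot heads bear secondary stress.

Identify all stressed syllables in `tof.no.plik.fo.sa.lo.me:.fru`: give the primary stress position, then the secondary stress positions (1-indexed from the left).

Weights: 1 tof L, 2 no L, 3 plik L, 4 fo L, 5 sa L, 6 lo L, 7 me: H, 8 fru L.
Parse left to right (heavy = foot alone; LL = one foot; stranded L unfooted): (tof.ˈno) (plik.ˈfo) (sa.ˈlo) (ˈme:) fru.
Foot heads: 2, 4, 6, 7.
Primary stress on the leftmost head = syllable 2.
Secondary stress on 4, 6, 7: tof.ˈno.plik.ˌfo.sa.ˌlo.ˌme:.fru.

primary 2, secondary 4, 6, 7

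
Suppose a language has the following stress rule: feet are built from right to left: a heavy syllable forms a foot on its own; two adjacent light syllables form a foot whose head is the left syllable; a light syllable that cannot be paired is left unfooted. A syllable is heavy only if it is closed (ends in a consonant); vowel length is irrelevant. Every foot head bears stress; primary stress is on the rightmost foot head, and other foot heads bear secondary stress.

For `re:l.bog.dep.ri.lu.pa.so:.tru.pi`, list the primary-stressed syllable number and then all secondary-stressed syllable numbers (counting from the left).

primary 8, secondary 1, 2, 3, 4, 6

Weights: 1 re:l H, 2 bog H, 3 dep H, 4 ri L, 5 lu L, 6 pa L, 7 so: L, 8 tru L, 9 pi L.
Parse right to left (heavy = foot alone; LL = one foot; stranded L unfooted): (ˈre:l) (ˈbog) (ˈdep) (ˈri.lu) (ˈpa.so:) (ˈtru.pi).
Foot heads: 1, 2, 3, 4, 6, 8.
Primary stress on the rightmost head = syllable 8.
Secondary stress on 1, 2, 3, 4, 6: ˌre:l.ˌbog.ˌdep.ˌri.lu.ˌpa.so:.ˈtru.pi.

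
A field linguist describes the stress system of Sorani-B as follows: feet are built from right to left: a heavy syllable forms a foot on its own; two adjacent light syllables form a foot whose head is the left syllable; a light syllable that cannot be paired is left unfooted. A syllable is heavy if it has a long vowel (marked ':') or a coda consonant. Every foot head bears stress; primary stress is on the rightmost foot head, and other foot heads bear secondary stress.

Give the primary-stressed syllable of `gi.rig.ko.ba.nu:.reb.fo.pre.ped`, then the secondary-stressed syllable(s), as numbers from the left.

primary 9, secondary 2, 3, 5, 6, 7

Weights: 1 gi L, 2 rig H, 3 ko L, 4 ba L, 5 nu: H, 6 reb H, 7 fo L, 8 pre L, 9 ped H.
Parse right to left (heavy = foot alone; LL = one foot; stranded L unfooted): gi (ˈrig) (ˈko.ba) (ˈnu:) (ˈreb) (ˈfo.pre) (ˈped).
Foot heads: 2, 3, 5, 6, 7, 9.
Primary stress on the rightmost head = syllable 9.
Secondary stress on 2, 3, 5, 6, 7: gi.ˌrig.ˌko.ba.ˌnu:.ˌreb.ˌfo.pre.ˈped.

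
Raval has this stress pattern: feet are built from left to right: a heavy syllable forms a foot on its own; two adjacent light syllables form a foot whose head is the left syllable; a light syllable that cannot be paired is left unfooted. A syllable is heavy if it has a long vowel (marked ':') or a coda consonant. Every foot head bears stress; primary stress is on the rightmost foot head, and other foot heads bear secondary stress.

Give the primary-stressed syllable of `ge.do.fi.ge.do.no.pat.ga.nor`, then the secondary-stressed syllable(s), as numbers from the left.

primary 9, secondary 1, 3, 5, 7

Weights: 1 ge L, 2 do L, 3 fi L, 4 ge L, 5 do L, 6 no L, 7 pat H, 8 ga L, 9 nor H.
Parse left to right (heavy = foot alone; LL = one foot; stranded L unfooted): (ˈge.do) (ˈfi.ge) (ˈdo.no) (ˈpat) ga (ˈnor).
Foot heads: 1, 3, 5, 7, 9.
Primary stress on the rightmost head = syllable 9.
Secondary stress on 1, 3, 5, 7: ˌge.do.ˌfi.ge.ˌdo.no.ˌpat.ga.ˈnor.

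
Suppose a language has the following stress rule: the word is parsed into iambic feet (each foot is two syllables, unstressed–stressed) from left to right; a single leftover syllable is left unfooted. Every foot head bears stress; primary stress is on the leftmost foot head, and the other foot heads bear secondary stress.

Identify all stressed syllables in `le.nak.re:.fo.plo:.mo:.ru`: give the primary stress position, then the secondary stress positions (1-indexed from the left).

primary 2, secondary 4, 6

Parse left to right into iambic (σˈσ) feet: (le.ˈnak) (re:.ˈfo) (plo:.ˈmo:) ru. Syllable 7 is left unfooted.
Foot heads (stressed positions): 2, 4, 6.
End Rule Leftmost: primary stress on the leftmost head = syllable 2.
Secondary stress on 4, 6: le.ˈnak.re:.ˌfo.plo:.ˌmo:.ru.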